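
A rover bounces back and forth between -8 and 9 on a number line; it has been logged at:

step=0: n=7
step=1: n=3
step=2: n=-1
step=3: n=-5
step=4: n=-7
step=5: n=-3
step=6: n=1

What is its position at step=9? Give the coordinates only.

n=5

The value reflects between -8 and 9, moving 4 per step.
  step 7: 1 → 5
  step 8: 5 → 9
  step 9: 9 → 5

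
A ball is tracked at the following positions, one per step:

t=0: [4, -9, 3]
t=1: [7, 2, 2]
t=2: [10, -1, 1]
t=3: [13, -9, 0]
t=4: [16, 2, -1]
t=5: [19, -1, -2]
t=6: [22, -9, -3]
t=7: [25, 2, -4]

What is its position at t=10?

[34, 2, -7]

The first coordinate changes by +3 each step, so at step 10 it is 4 + 10·(3) = 34.
The second coordinate repeats the cycle [-9, 2, -1] with period 3; step 10 mod 3 = 1, giving 2.
The third coordinate changes by -1 each step, so at step 10 it is 3 + 10·(-1) = -7.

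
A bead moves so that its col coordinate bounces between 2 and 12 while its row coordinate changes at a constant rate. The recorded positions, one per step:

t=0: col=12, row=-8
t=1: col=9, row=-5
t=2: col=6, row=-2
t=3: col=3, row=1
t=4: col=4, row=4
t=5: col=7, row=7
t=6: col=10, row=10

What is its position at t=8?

col=8, row=16

The col coordinate travels 3 per step and bounces off the walls at 2 and 12.
  step 7: 10 → 11
  step 8: 11 → 8
The row coordinate changes by +3 each step: at step 8 it is 16.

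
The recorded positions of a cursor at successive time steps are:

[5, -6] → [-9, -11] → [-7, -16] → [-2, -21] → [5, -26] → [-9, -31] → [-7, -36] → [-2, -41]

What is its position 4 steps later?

[-2, -61]

The first coordinate repeats the cycle [5, -9, -7, -2] with period 4; step 11 mod 4 = 3, giving -2.
The second coordinate changes by -5 each step, so at step 11 it is -6 + 11·(-5) = -61.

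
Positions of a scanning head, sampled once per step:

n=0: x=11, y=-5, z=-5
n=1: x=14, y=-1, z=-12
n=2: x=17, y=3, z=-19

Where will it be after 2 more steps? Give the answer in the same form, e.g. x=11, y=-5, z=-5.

x=23, y=11, z=-33

Constant displacement of (+3, +4, -7) per step.
step 3: x=17, y=3, z=-19 + (+3, +4, -7) → x=20, y=7, z=-26
step 4: x=20, y=7, z=-26 + (+3, +4, -7) → x=23, y=11, z=-33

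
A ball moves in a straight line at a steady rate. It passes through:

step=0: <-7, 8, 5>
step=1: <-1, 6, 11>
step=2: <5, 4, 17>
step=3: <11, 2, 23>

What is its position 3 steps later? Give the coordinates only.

The position changes by <+6, -2, +6> every step.
step 4: <11, 2, 23> + <+6, -2, +6> → <17, 0, 29>
step 5: <17, 0, 29> + <+6, -2, +6> → <23, -2, 35>
step 6: <23, -2, 35> + <+6, -2, +6> → <29, -4, 41>

<29, -4, 41>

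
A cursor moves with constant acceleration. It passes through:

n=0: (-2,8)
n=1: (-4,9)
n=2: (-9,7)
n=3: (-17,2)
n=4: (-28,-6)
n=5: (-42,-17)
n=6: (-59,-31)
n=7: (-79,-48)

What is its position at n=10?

(-157,-117)

First differences are (-2,+1), (-5,-2), (-8,-5), (-11,-8), (-14,-11), (-17,-14), (-20,-17); their common second difference is (-3,-3) (constant acceleration).
step 8: (-79,-48) + (-23,-20) → (-102,-68)
step 9: (-102,-68) + (-26,-23) → (-128,-91)
step 10: (-128,-91) + (-29,-26) → (-157,-117)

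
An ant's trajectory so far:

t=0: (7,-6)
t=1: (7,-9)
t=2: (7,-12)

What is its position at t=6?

Constant displacement of (+0,-3) per step.
step 3: (7,-12) + (+0,-3) → (7,-15)
step 4: (7,-15) + (+0,-3) → (7,-18)
step 5: (7,-18) + (+0,-3) → (7,-21)
step 6: (7,-21) + (+0,-3) → (7,-24)

(7,-24)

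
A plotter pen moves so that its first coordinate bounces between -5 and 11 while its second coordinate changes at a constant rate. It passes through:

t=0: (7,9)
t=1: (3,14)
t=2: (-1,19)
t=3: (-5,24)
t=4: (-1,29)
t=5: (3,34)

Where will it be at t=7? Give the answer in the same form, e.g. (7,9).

The first coordinate reflects between -5 and 11, moving 4 per step.
  step 6: 3 → 7
  step 7: 7 → 11
The second coordinate changes by +5 each step: at step 7 it is 44.

(11,44)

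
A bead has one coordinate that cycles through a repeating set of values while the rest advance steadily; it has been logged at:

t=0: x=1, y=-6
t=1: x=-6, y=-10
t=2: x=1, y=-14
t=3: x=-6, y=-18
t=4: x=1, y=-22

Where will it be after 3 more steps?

X: cycles through 1, -6 every 2 steps. Step 7 lands at position 1 of the cycle → -6.
Y: linear, -4 per step → -34 at step 7.

x=-6, y=-34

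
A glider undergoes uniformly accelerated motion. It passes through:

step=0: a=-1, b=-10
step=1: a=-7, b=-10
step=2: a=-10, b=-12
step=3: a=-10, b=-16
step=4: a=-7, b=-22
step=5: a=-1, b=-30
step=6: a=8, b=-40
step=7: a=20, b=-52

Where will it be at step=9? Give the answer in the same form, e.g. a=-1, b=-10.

Taking differences between consecutive positions: (-6, +0), (-3, -2), (+0, -4), (+3, -6), (+6, -8), (+9, -10), (+12, -12). These grow by (+3, -2) each step.
step 8: a=20, b=-52 + (+15, -14) → a=35, b=-66
step 9: a=35, b=-66 + (+18, -16) → a=53, b=-82

a=53, b=-82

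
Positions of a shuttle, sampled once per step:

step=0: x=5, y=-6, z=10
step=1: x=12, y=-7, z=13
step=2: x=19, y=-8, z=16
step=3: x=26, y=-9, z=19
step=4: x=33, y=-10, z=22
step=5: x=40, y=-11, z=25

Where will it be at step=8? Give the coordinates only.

Each step adds (+7,-1,+3) to the position.
step 6: x=40, y=-11, z=25 + (+7,-1,+3) → x=47, y=-12, z=28
step 7: x=47, y=-12, z=28 + (+7,-1,+3) → x=54, y=-13, z=31
step 8: x=54, y=-13, z=31 + (+7,-1,+3) → x=61, y=-14, z=34

x=61, y=-14, z=34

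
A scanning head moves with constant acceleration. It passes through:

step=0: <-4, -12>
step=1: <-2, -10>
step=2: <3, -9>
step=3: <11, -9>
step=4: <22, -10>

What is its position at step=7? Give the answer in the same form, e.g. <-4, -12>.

First differences are <+2, +2>, <+5, +1>, <+8, +0>, <+11, -1>; their common second difference is <+3, -1> (constant acceleration).
step 5: <22, -10> + <+14, -2> → <36, -12>
step 6: <36, -12> + <+17, -3> → <53, -15>
step 7: <53, -15> + <+20, -4> → <73, -19>

<73, -19>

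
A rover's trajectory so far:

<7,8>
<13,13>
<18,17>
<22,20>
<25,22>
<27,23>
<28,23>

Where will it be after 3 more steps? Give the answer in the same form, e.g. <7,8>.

<25,17>

Successive displacements: <+6,+5>, <+5,+4>, <+4,+3>, <+3,+2>, <+2,+1>, <+1,+0> — each changes by <-1,-1>.
step 7: <28,23> + <+0,-1> → <28,22>
step 8: <28,22> + <-1,-2> → <27,20>
step 9: <27,20> + <-2,-3> → <25,17>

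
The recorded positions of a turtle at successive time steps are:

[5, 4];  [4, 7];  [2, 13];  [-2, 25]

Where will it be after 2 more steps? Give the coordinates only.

[-26, 97]

Consecutive displacements [-1, +3], [-2, +6], [-4, +12] scale by a factor of 2 each step.
step 4: [-2, 25] + [-8, +24] → [-10, 49]
step 5: [-10, 49] + [-16, +48] → [-26, 97]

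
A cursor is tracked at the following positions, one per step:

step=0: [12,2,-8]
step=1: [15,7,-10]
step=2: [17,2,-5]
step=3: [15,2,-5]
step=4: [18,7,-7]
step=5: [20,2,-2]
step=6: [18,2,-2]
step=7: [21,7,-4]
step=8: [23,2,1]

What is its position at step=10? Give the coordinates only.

Differencing gives [+3,+5,-2], [+2,-5,+5], [-2,+0,+0], [+3,+5,-2], [+2,-5,+5], [-2,+0,+0], [+3,+5,-2], [+2,-5,+5]. This is the pattern [+3,+5,-2], [+2,-5,+5], [-2,+0,+0] repeated.
step 9: apply [-2,+0,+0] → [21,2,1]
step 10: apply [+3,+5,-2] → [24,7,-1]

[24,7,-1]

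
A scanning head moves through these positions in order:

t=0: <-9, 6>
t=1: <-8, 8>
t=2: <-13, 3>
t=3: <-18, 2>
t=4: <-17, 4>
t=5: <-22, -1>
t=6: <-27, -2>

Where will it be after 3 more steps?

<-36, -6>

Differencing gives <+1, +2>, <-5, -5>, <-5, -1>, <+1, +2>, <-5, -5>, <-5, -1>. This is the pattern <+1, +2>, <-5, -5>, <-5, -1> repeated.
step 7: apply <+1, +2> → <-26, 0>
step 8: apply <-5, -5> → <-31, -5>
step 9: apply <-5, -1> → <-36, -6>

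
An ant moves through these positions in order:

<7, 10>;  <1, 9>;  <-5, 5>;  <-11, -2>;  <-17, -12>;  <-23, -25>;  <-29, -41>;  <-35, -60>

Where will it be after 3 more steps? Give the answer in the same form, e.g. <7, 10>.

<-53, -135>

First differences are <-6, -1>, <-6, -4>, <-6, -7>, <-6, -10>, <-6, -13>, <-6, -16>, <-6, -19>; their common second difference is <+0, -3> (constant acceleration).
step 8: <-35, -60> + <-6, -22> → <-41, -82>
step 9: <-41, -82> + <-6, -25> → <-47, -107>
step 10: <-47, -107> + <-6, -28> → <-53, -135>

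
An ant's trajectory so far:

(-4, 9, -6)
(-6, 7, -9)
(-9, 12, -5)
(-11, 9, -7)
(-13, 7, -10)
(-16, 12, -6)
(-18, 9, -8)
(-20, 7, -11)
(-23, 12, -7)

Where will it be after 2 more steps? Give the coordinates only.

(-27, 7, -12)

Step-to-step displacements: (-2, -2, -3), (-3, +5, +4), (-2, -3, -2), (-2, -2, -3), (-3, +5, +4), (-2, -3, -2), (-2, -2, -3), (-3, +5, +4) — a repeating cycle of length 3.
step 9: apply (-2, -3, -2) → (-25, 9, -9)
step 10: apply (-2, -2, -3) → (-27, 7, -12)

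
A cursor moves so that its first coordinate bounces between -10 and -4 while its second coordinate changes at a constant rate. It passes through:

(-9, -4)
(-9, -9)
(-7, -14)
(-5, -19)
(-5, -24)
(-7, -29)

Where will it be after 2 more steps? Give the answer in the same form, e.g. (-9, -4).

The first coordinate reflects between -10 and -4, moving 2 per step.
  step 6: -7 → -9
  step 7: -9 → -9
The second coordinate changes by -5 each step: at step 7 it is -39.

(-9, -39)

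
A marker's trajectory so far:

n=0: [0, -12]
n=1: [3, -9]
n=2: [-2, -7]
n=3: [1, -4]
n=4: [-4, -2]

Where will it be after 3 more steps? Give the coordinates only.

[-3, 6]

The moves between consecutive positions are [+3, +3], [-5, +2], [+3, +3], [-5, +2]; they repeat the 2-cycle [[+3, +3], [-5, +2]].
step 5: apply [+3, +3] → [-1, 1]
step 6: apply [-5, +2] → [-6, 3]
step 7: apply [+3, +3] → [-3, 6]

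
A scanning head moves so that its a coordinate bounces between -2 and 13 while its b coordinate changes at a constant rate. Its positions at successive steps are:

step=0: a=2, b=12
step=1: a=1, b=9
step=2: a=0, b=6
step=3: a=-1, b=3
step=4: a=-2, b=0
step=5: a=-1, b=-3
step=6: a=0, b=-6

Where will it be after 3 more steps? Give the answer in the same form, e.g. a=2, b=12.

a=3, b=-15

The a coordinate travels 1 per step and bounces off the walls at -2 and 13.
  step 7: 0 → 1
  step 8: 1 → 2
  step 9: 2 → 3
The b coordinate changes by -3 each step: at step 9 it is -15.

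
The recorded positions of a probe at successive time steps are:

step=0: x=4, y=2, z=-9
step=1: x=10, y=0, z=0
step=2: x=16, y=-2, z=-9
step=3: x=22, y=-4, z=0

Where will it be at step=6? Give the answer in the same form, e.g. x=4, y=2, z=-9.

X: linear, +6 per step → 40 at step 6.
Y: linear, -2 per step → -10 at step 6.
Z: cycles through -9, 0 every 2 steps. Step 6 lands at position 0 of the cycle → -9.

x=40, y=-10, z=-9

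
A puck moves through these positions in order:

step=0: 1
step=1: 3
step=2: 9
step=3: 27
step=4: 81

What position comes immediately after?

Consecutive displacements +2, +6, +18, +54 scale by a factor of 3 each step.
step 5: 81 + 162 → 243

243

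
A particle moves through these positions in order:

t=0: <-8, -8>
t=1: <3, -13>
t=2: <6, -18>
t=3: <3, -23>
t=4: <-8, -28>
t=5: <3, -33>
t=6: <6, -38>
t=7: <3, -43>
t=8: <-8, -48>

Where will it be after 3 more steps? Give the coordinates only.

First: cycles through -8, 3, 6, 3 every 4 steps. Step 11 lands at position 3 of the cycle → 3.
Second: linear, -5 per step → -63 at step 11.

<3, -63>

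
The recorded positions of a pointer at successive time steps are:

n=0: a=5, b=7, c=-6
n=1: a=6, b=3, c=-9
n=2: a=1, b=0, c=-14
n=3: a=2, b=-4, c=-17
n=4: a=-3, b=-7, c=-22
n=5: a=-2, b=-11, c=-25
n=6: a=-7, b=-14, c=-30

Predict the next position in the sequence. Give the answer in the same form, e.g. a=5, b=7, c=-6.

Step-to-step displacements: (+1, -4, -3), (-5, -3, -5), (+1, -4, -3), (-5, -3, -5), (+1, -4, -3), (-5, -3, -5) — a repeating cycle of length 2.
step 7: apply (+1, -4, -3) → a=-6, b=-18, c=-33

a=-6, b=-18, c=-33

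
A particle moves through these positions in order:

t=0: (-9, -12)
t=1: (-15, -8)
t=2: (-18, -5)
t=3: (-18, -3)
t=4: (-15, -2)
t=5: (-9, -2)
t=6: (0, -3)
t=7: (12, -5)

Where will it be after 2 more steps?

(45, -12)

Taking differences between consecutive positions: (-6, +4), (-3, +3), (+0, +2), (+3, +1), (+6, +0), (+9, -1), (+12, -2). These grow by (+3, -1) each step.
step 8: (12, -5) + (+15, -3) → (27, -8)
step 9: (27, -8) + (+18, -4) → (45, -12)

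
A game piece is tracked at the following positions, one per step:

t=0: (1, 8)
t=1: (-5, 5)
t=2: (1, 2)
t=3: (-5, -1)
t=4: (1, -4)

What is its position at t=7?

First: cycles through 1, -5 every 2 steps. Step 7 lands at position 1 of the cycle → -5.
Second: linear, -3 per step → -13 at step 7.

(-5, -13)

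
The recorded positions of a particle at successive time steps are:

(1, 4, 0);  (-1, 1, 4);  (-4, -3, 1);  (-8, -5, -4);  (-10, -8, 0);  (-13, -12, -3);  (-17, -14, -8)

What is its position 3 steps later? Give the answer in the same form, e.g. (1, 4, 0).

Differencing gives (-2, -3, +4), (-3, -4, -3), (-4, -2, -5), (-2, -3, +4), (-3, -4, -3), (-4, -2, -5). This is the pattern (-2, -3, +4), (-3, -4, -3), (-4, -2, -5) repeated.
step 7: apply (-2, -3, +4) → (-19, -17, -4)
step 8: apply (-3, -4, -3) → (-22, -21, -7)
step 9: apply (-4, -2, -5) → (-26, -23, -12)

(-26, -23, -12)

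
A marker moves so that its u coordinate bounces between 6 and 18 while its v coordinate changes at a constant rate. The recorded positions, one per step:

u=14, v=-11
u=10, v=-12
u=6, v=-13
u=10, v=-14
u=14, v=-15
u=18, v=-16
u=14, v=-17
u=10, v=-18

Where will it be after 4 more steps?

u=18, v=-22

The u coordinate travels 4 per step and bounces off the walls at 6 and 18.
  step 8: 10 → 6
  step 9: 6 → 10
  step 10: 10 → 14
  step 11: 14 → 18
The v coordinate changes by -1 each step: at step 11 it is -22.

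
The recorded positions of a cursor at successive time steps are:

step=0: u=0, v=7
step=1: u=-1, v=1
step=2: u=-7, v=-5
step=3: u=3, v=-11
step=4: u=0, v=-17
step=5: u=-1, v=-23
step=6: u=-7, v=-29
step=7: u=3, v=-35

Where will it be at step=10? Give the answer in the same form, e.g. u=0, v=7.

The u coordinate repeats the cycle [0, -1, -7, 3] with period 4; step 10 mod 4 = 2, giving -7.
The v coordinate changes by -6 each step, so at step 10 it is 7 + 10·(-6) = -53.

u=-7, v=-53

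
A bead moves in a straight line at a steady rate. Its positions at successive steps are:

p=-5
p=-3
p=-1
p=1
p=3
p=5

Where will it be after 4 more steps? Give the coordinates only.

Constant displacement of +2 per step.
step 6: 5 + 2 → p=7
step 7: 7 + 2 → p=9
step 8: 9 + 2 → p=11
step 9: 11 + 2 → p=13

p=13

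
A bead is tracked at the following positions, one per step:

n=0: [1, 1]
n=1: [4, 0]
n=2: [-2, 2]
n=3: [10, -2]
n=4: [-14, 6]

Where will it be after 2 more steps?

[-62, 22]

The jumps are [+3, -1], [-6, +2], [+12, -4], [-24, +8] — a geometric progression with ratio -2.
step 5: [-14, 6] + [+48, -16] → [34, -10]
step 6: [34, -10] + [-96, +32] → [-62, 22]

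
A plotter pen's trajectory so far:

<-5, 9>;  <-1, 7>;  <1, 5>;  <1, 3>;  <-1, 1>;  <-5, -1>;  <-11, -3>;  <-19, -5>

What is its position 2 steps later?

Taking differences between consecutive positions: <+4, -2>, <+2, -2>, <+0, -2>, <-2, -2>, <-4, -2>, <-6, -2>, <-8, -2>. These grow by <-2, +0> each step.
step 8: <-19, -5> + <-10, -2> → <-29, -7>
step 9: <-29, -7> + <-12, -2> → <-41, -9>

<-41, -9>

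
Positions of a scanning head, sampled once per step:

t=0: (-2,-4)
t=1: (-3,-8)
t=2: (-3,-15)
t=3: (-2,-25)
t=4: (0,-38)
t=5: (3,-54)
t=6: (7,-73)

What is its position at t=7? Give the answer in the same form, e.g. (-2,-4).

(12,-95)

Successive displacements: (-1,-4), (+0,-7), (+1,-10), (+2,-13), (+3,-16), (+4,-19) — each changes by (+1,-3).
step 7: (7,-73) + (+5,-22) → (12,-95)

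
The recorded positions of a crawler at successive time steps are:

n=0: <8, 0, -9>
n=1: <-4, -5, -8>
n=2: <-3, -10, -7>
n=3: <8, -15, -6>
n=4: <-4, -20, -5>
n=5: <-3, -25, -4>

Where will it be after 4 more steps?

<8, -45, 0>

The first coordinate repeats the cycle [8, -4, -3] with period 3; step 9 mod 3 = 0, giving 8.
The second coordinate changes by -5 each step, so at step 9 it is 0 + 9·(-5) = -45.
The third coordinate changes by +1 each step, so at step 9 it is -9 + 9·(1) = 0.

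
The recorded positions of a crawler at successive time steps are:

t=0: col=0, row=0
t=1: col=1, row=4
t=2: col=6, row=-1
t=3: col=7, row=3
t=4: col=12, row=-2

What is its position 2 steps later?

col=18, row=-3

The moves between consecutive positions are (+1,+4), (+5,-5), (+1,+4), (+5,-5); they repeat the 2-cycle [(+1,+4), (+5,-5)].
step 5: apply (+1,+4) → col=13, row=2
step 6: apply (+5,-5) → col=18, row=-3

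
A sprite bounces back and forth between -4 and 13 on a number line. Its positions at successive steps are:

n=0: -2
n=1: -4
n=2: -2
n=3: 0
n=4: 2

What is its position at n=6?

6

The value reflects between -4 and 13, moving 2 per step.
  step 5: 2 → 4
  step 6: 4 → 6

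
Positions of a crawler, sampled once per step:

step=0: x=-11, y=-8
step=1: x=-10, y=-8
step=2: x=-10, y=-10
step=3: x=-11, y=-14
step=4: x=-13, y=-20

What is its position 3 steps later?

Successive displacements: (+1, +0), (+0, -2), (-1, -4), (-2, -6) — each changes by (-1, -2).
step 5: x=-13, y=-20 + (-3, -8) → x=-16, y=-28
step 6: x=-16, y=-28 + (-4, -10) → x=-20, y=-38
step 7: x=-20, y=-38 + (-5, -12) → x=-25, y=-50

x=-25, y=-50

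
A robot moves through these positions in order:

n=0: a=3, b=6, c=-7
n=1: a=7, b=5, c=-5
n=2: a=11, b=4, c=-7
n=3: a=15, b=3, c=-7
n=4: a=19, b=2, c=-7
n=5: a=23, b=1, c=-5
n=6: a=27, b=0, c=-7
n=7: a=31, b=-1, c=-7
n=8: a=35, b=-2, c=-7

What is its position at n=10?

a=43, b=-4, c=-7

The a coordinate changes by +4 each step, so at step 10 it is 3 + 10·(4) = 43.
The b coordinate changes by -1 each step, so at step 10 it is 6 + 10·(-1) = -4.
The c coordinate repeats the cycle [-7, -5, -7, -7] with period 4; step 10 mod 4 = 2, giving -7.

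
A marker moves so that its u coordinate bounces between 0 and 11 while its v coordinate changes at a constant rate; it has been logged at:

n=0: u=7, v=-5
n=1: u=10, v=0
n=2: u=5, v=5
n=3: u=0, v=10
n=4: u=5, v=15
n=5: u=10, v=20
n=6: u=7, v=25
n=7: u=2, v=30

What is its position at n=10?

The u coordinate reflects between 0 and 11, moving 5 per step.
  step 8: 2 → 3
  step 9: 3 → 8
  step 10: 8 → 9
The v coordinate changes by +5 each step: at step 10 it is 45.

u=9, v=45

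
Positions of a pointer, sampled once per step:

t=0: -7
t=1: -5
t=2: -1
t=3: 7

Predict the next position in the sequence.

Step-to-step displacements: +2, +4, +8; each is 2× the previous.
step 4: 7 + 16 → 23

23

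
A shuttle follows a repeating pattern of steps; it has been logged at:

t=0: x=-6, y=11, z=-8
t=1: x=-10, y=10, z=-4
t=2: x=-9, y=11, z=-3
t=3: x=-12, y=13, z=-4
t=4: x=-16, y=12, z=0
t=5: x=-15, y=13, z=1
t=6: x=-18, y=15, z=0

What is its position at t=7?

x=-22, y=14, z=4

Step-to-step displacements: (-4, -1, +4), (+1, +1, +1), (-3, +2, -1), (-4, -1, +4), (+1, +1, +1), (-3, +2, -1) — a repeating cycle of length 3.
step 7: apply (-4, -1, +4) → x=-22, y=14, z=4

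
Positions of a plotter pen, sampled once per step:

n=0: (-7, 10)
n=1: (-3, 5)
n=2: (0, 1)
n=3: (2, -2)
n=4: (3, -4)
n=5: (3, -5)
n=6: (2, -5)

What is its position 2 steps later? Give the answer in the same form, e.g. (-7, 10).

(-3, -2)

Successive displacements: (+4, -5), (+3, -4), (+2, -3), (+1, -2), (+0, -1), (-1, +0) — each changes by (-1, +1).
step 7: (2, -5) + (-2, +1) → (0, -4)
step 8: (0, -4) + (-3, +2) → (-3, -2)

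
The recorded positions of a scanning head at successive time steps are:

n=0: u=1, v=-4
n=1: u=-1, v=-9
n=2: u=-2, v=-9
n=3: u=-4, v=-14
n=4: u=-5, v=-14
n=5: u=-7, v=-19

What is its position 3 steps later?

Step-to-step displacements: (-2, -5), (-1, +0), (-2, -5), (-1, +0), (-2, -5) — a repeating cycle of length 2.
step 6: apply (-1, +0) → u=-8, v=-19
step 7: apply (-2, -5) → u=-10, v=-24
step 8: apply (-1, +0) → u=-11, v=-24

u=-11, v=-24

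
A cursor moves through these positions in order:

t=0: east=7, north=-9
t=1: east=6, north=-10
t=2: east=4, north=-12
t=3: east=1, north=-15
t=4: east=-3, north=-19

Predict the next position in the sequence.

east=-8, north=-24

Successive displacements: (-1, -1), (-2, -2), (-3, -3), (-4, -4) — each changes by (-1, -1).
step 5: east=-3, north=-19 + (-5, -5) → east=-8, north=-24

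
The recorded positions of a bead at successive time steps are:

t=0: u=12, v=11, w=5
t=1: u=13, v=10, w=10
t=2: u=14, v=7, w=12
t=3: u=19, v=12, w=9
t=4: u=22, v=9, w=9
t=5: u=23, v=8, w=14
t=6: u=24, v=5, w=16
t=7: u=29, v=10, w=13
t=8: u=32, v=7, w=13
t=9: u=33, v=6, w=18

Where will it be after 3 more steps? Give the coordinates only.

u=42, v=5, w=17

The moves between consecutive positions are (+1, -1, +5), (+1, -3, +2), (+5, +5, -3), (+3, -3, +0), (+1, -1, +5), (+1, -3, +2), (+5, +5, -3), (+3, -3, +0), (+1, -1, +5); they repeat the 4-cycle [(+1, -1, +5), (+1, -3, +2), (+5, +5, -3), (+3, -3, +0)].
step 10: apply (+1, -3, +2) → u=34, v=3, w=20
step 11: apply (+5, +5, -3) → u=39, v=8, w=17
step 12: apply (+3, -3, +0) → u=42, v=5, w=17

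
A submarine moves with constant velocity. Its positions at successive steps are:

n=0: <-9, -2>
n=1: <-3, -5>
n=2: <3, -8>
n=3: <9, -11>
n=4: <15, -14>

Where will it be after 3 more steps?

<33, -23>

The position changes by <+6, -3> every step.
step 5: <15, -14> + <+6, -3> → <21, -17>
step 6: <21, -17> + <+6, -3> → <27, -20>
step 7: <27, -20> + <+6, -3> → <33, -23>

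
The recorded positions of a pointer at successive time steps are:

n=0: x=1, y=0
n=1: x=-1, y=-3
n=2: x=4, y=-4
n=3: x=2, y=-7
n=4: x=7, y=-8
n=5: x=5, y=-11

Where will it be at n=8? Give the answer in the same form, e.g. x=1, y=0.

x=13, y=-16

The moves between consecutive positions are (-2,-3), (+5,-1), (-2,-3), (+5,-1), (-2,-3); they repeat the 2-cycle [(-2,-3), (+5,-1)].
step 6: apply (+5,-1) → x=10, y=-12
step 7: apply (-2,-3) → x=8, y=-15
step 8: apply (+5,-1) → x=13, y=-16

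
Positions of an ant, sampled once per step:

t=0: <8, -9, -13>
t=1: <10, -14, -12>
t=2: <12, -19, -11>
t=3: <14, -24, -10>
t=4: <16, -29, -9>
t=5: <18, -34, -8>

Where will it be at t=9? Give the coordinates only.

<26, -54, -4>

Constant displacement of <+2, -5, +1> per step.
step 6: <18, -34, -8> + <+2, -5, +1> → <20, -39, -7>
step 7: <20, -39, -7> + <+2, -5, +1> → <22, -44, -6>
step 8: <22, -44, -6> + <+2, -5, +1> → <24, -49, -5>
step 9: <24, -49, -5> + <+2, -5, +1> → <26, -54, -4>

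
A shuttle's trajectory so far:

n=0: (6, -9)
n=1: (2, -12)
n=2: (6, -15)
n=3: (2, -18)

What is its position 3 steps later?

First: cycles through 6, 2 every 2 steps. Step 6 lands at position 0 of the cycle → 6.
Second: linear, -3 per step → -27 at step 6.

(6, -27)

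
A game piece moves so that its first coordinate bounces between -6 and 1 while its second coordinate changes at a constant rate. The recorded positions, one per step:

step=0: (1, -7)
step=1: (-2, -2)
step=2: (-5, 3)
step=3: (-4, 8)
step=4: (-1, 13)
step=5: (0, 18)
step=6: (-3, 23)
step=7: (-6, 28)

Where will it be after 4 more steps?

The first coordinate travels 3 per step and bounces off the walls at -6 and 1.
  step 8: -6 → -3
  step 9: -3 → 0
  step 10: 0 → -1
  step 11: -1 → -4
The second coordinate changes by +5 each step: at step 11 it is 48.

(-4, 48)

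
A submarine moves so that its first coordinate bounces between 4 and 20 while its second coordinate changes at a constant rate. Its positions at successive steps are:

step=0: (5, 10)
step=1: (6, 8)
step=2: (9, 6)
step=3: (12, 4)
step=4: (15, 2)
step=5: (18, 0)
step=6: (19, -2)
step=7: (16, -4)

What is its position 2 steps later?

The first coordinate reflects between 4 and 20, moving 3 per step.
  step 8: 16 → 13
  step 9: 13 → 10
The second coordinate changes by -2 each step: at step 9 it is -8.

(10, -8)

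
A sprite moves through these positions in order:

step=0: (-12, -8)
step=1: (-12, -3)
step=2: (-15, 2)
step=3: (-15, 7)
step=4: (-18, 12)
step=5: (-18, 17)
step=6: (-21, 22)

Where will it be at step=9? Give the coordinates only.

Differencing gives (+0, +5), (-3, +5), (+0, +5), (-3, +5), (+0, +5), (-3, +5). This is the pattern (+0, +5), (-3, +5) repeated.
step 7: apply (+0, +5) → (-21, 27)
step 8: apply (-3, +5) → (-24, 32)
step 9: apply (+0, +5) → (-24, 37)

(-24, 37)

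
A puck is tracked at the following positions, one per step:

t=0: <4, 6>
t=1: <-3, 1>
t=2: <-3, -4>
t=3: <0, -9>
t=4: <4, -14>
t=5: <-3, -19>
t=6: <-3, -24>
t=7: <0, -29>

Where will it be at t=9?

<-3, -39>

The first coordinate repeats the cycle [4, -3, -3, 0] with period 4; step 9 mod 4 = 1, giving -3.
The second coordinate changes by -5 each step, so at step 9 it is 6 + 9·(-5) = -39.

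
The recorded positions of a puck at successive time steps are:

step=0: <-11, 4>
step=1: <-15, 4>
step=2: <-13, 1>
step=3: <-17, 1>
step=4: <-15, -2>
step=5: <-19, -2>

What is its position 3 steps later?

Step-to-step displacements: <-4, +0>, <+2, -3>, <-4, +0>, <+2, -3>, <-4, +0> — a repeating cycle of length 2.
step 6: apply <+2, -3> → <-17, -5>
step 7: apply <-4, +0> → <-21, -5>
step 8: apply <+2, -3> → <-19, -8>

<-19, -8>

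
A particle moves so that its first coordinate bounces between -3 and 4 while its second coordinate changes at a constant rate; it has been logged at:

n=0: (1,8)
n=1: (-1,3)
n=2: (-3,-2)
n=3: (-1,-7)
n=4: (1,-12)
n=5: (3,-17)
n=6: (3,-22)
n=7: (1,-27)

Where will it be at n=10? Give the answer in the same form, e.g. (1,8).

(-1,-42)

The first coordinate reflects between -3 and 4, moving 2 per step.
  step 8: 1 → -1
  step 9: -1 → -3
  step 10: -3 → -1
The second coordinate changes by -5 each step: at step 10 it is -42.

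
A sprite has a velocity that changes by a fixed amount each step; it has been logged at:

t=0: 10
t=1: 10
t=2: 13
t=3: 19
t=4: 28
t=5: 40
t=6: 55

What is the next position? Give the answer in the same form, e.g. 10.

Successive displacements: +0, +3, +6, +9, +12, +15 — each changes by +3.
step 7: 55 + 18 → 73

73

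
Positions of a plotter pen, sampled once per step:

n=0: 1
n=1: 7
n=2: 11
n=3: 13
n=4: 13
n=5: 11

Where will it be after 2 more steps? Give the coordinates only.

Taking differences between consecutive positions: +6, +4, +2, +0, -2. These grow by -2 each step.
step 6: 11 − 4 → 7
step 7: 7 − 6 → 1

1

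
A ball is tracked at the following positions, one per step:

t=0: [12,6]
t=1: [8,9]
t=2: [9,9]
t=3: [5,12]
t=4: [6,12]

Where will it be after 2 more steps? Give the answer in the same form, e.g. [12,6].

Differencing gives [-4,+3], [+1,+0], [-4,+3], [+1,+0]. This is the pattern [-4,+3], [+1,+0] repeated.
step 5: apply [-4,+3] → [2,15]
step 6: apply [+1,+0] → [3,15]

[3,15]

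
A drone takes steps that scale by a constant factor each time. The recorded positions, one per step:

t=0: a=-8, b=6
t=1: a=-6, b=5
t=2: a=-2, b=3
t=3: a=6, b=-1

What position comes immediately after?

a=22, b=-9

Consecutive displacements (+2, -1), (+4, -2), (+8, -4) scale by a factor of 2 each step.
step 4: a=6, b=-1 + (+16, -8) → a=22, b=-9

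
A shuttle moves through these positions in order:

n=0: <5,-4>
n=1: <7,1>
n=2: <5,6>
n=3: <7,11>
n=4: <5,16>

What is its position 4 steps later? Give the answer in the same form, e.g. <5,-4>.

The first coordinate repeats the cycle [5, 7] with period 2; step 8 mod 2 = 0, giving 5.
The second coordinate changes by +5 each step, so at step 8 it is -4 + 8·(5) = 36.

<5,36>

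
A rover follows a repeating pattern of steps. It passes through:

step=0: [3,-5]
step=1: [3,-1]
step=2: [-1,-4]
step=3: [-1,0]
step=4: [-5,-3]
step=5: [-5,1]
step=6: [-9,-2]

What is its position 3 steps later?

Step-to-step displacements: [+0,+4], [-4,-3], [+0,+4], [-4,-3], [+0,+4], [-4,-3] — a repeating cycle of length 2.
step 7: apply [+0,+4] → [-9,2]
step 8: apply [-4,-3] → [-13,-1]
step 9: apply [+0,+4] → [-13,3]

[-13,3]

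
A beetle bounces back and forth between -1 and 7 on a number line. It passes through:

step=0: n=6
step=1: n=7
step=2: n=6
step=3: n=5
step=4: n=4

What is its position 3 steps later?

n=1

The value travels 1 per step and bounces off the walls at -1 and 7.
  step 5: 4 → 3
  step 6: 3 → 2
  step 7: 2 → 1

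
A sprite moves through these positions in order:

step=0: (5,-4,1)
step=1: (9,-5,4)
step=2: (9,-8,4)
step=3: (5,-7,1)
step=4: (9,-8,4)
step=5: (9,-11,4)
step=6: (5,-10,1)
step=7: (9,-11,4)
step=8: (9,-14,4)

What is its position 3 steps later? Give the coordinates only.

The moves between consecutive positions are (+4,-1,+3), (+0,-3,+0), (-4,+1,-3), (+4,-1,+3), (+0,-3,+0), (-4,+1,-3), (+4,-1,+3), (+0,-3,+0); they repeat the 3-cycle [(+4,-1,+3), (+0,-3,+0), (-4,+1,-3)].
step 9: apply (-4,+1,-3) → (5,-13,1)
step 10: apply (+4,-1,+3) → (9,-14,4)
step 11: apply (+0,-3,+0) → (9,-17,4)

(9,-17,4)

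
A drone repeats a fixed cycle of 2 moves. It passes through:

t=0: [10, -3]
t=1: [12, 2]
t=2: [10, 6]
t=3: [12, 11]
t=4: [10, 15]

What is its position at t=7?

[12, 29]

The moves between consecutive positions are [+2, +5], [-2, +4], [+2, +5], [-2, +4]; they repeat the 2-cycle [[+2, +5], [-2, +4]].
step 5: apply [+2, +5] → [12, 20]
step 6: apply [-2, +4] → [10, 24]
step 7: apply [+2, +5] → [12, 29]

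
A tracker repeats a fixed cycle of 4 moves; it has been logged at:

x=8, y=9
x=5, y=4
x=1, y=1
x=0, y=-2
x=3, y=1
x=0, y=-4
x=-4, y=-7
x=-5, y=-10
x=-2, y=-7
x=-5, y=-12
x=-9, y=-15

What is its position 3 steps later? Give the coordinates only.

x=-10, y=-20

The moves between consecutive positions are (-3,-5), (-4,-3), (-1,-3), (+3,+3), (-3,-5), (-4,-3), (-1,-3), (+3,+3), (-3,-5), (-4,-3); they repeat the 4-cycle [(-3,-5), (-4,-3), (-1,-3), (+3,+3)].
step 11: apply (-1,-3) → x=-10, y=-18
step 12: apply (+3,+3) → x=-7, y=-15
step 13: apply (-3,-5) → x=-10, y=-20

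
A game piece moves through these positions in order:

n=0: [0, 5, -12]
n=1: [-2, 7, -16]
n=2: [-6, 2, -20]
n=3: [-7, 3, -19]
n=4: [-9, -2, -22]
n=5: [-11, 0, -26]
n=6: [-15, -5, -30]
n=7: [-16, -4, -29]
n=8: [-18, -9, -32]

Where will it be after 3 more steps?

[-25, -11, -39]

The moves between consecutive positions are [-2, +2, -4], [-4, -5, -4], [-1, +1, +1], [-2, -5, -3], [-2, +2, -4], [-4, -5, -4], [-1, +1, +1], [-2, -5, -3]; they repeat the 4-cycle [[-2, +2, -4], [-4, -5, -4], [-1, +1, +1], [-2, -5, -3]].
step 9: apply [-2, +2, -4] → [-20, -7, -36]
step 10: apply [-4, -5, -4] → [-24, -12, -40]
step 11: apply [-1, +1, +1] → [-25, -11, -39]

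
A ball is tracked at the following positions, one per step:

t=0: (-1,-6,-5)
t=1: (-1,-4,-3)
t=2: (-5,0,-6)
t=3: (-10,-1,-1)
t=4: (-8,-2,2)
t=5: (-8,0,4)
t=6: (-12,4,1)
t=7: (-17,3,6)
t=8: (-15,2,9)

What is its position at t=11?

(-24,7,13)

Differencing gives (+0,+2,+2), (-4,+4,-3), (-5,-1,+5), (+2,-1,+3), (+0,+2,+2), (-4,+4,-3), (-5,-1,+5), (+2,-1,+3). This is the pattern (+0,+2,+2), (-4,+4,-3), (-5,-1,+5), (+2,-1,+3) repeated.
step 9: apply (+0,+2,+2) → (-15,4,11)
step 10: apply (-4,+4,-3) → (-19,8,8)
step 11: apply (-5,-1,+5) → (-24,7,13)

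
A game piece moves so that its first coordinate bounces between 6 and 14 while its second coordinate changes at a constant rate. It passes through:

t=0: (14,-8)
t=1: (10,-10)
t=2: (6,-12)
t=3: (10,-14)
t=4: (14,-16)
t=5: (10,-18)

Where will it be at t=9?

The first coordinate reflects between 6 and 14, moving 4 per step.
  step 6: 10 → 6
  step 7: 6 → 10
  step 8: 10 → 14
  step 9: 14 → 10
The second coordinate changes by -2 each step: at step 9 it is -26.

(10,-26)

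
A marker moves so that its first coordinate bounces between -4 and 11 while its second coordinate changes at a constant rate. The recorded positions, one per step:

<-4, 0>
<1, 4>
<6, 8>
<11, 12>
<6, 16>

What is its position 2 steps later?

<-4, 24>

The first coordinate reflects between -4 and 11, moving 5 per step.
  step 5: 6 → 1
  step 6: 1 → -4
The second coordinate changes by +4 each step: at step 6 it is 24.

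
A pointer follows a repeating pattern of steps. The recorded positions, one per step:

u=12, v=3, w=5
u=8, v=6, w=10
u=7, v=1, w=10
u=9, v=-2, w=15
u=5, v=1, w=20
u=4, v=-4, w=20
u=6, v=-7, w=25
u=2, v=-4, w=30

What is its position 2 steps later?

u=3, v=-12, w=35

Differencing gives (-4, +3, +5), (-1, -5, +0), (+2, -3, +5), (-4, +3, +5), (-1, -5, +0), (+2, -3, +5), (-4, +3, +5). This is the pattern (-4, +3, +5), (-1, -5, +0), (+2, -3, +5) repeated.
step 8: apply (-1, -5, +0) → u=1, v=-9, w=30
step 9: apply (+2, -3, +5) → u=3, v=-12, w=35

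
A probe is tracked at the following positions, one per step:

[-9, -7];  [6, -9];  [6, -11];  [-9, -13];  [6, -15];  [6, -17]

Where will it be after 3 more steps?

First: cycles through -9, 6, 6 every 3 steps. Step 8 lands at position 2 of the cycle → 6.
Second: linear, -2 per step → -23 at step 8.

[6, -23]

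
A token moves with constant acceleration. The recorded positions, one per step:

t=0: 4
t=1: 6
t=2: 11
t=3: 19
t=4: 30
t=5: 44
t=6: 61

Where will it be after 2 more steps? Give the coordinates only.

First differences are +2, +5, +8, +11, +14, +17; their common second difference is +3 (constant acceleration).
step 7: 61 + 20 → 81
step 8: 81 + 23 → 104

104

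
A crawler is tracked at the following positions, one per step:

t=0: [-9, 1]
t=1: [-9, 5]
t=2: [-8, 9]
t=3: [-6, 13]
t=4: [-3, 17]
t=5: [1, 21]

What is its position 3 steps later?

Successive displacements: [+0, +4], [+1, +4], [+2, +4], [+3, +4], [+4, +4] — each changes by [+1, +0].
step 6: [1, 21] + [+5, +4] → [6, 25]
step 7: [6, 25] + [+6, +4] → [12, 29]
step 8: [12, 29] + [+7, +4] → [19, 33]

[19, 33]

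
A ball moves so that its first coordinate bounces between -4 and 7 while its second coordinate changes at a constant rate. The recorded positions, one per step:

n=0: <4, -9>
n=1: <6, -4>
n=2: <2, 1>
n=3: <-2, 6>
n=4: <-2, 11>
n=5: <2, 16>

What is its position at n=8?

<0, 31>

The first coordinate travels 4 per step and bounces off the walls at -4 and 7.
  step 6: 2 → 6
  step 7: 6 → 4
  step 8: 4 → 0
The second coordinate changes by +5 each step: at step 8 it is 31.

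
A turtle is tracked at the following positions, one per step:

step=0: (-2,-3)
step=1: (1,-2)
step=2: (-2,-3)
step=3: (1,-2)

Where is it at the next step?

(-2,-3)

Step-to-step displacements: (+3,+1), (-3,-1), (+3,+1); each is -1× the previous.
step 4: (1,-2) + (-3,-1) → (-2,-3)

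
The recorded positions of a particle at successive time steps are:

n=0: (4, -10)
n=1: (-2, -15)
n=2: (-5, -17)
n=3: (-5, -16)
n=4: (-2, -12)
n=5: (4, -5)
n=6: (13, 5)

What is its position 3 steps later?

First differences are (-6, -5), (-3, -2), (+0, +1), (+3, +4), (+6, +7), (+9, +10); their common second difference is (+3, +3) (constant acceleration).
step 7: (13, 5) + (+12, +13) → (25, 18)
step 8: (25, 18) + (+15, +16) → (40, 34)
step 9: (40, 34) + (+18, +19) → (58, 53)

(58, 53)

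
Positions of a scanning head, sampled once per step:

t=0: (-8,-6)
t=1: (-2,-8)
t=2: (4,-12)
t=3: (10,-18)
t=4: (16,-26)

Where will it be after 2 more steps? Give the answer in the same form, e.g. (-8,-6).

(28,-48)

First differences are (+6,-2), (+6,-4), (+6,-6), (+6,-8); their common second difference is (+0,-2) (constant acceleration).
step 5: (16,-26) + (+6,-10) → (22,-36)
step 6: (22,-36) + (+6,-12) → (28,-48)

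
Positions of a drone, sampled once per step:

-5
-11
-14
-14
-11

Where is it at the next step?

-5

Taking differences between consecutive positions: -6, -3, +0, +3. These grow by +3 each step.
step 5: -11 + 6 → -5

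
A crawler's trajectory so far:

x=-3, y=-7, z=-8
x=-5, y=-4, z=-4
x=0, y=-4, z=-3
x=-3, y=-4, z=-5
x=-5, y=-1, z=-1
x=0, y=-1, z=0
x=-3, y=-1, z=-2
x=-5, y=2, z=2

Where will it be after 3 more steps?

The moves between consecutive positions are (-2, +3, +4), (+5, +0, +1), (-3, +0, -2), (-2, +3, +4), (+5, +0, +1), (-3, +0, -2), (-2, +3, +4); they repeat the 3-cycle [(-2, +3, +4), (+5, +0, +1), (-3, +0, -2)].
step 8: apply (+5, +0, +1) → x=0, y=2, z=3
step 9: apply (-3, +0, -2) → x=-3, y=2, z=1
step 10: apply (-2, +3, +4) → x=-5, y=5, z=5

x=-5, y=5, z=5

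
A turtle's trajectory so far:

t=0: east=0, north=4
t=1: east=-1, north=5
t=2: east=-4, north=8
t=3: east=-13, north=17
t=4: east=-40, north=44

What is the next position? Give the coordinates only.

Consecutive displacements (-1, +1), (-3, +3), (-9, +9), (-27, +27) scale by a factor of 3 each step.
step 5: east=-40, north=44 + (-81, +81) → east=-121, north=125

east=-121, north=125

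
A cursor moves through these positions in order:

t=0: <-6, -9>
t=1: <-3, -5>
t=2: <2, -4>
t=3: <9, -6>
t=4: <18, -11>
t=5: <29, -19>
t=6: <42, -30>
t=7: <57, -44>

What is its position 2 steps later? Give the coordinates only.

<93, -81>

First differences are <+3, +4>, <+5, +1>, <+7, -2>, <+9, -5>, <+11, -8>, <+13, -11>, <+15, -14>; their common second difference is <+2, -3> (constant acceleration).
step 8: <57, -44> + <+17, -17> → <74, -61>
step 9: <74, -61> + <+19, -20> → <93, -81>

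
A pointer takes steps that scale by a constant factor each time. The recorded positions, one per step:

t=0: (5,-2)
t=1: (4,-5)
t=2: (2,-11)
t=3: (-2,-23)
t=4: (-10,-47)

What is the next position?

Step-to-step displacements: (-1,-3), (-2,-6), (-4,-12), (-8,-24); each is 2× the previous.
step 5: (-10,-47) + (-16,-48) → (-26,-95)

(-26,-95)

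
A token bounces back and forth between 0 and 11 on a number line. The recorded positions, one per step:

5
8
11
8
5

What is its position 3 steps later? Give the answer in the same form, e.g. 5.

The value reflects between 0 and 11, moving 3 per step.
  step 5: 5 → 2
  step 6: 2 → 1
  step 7: 1 → 4

4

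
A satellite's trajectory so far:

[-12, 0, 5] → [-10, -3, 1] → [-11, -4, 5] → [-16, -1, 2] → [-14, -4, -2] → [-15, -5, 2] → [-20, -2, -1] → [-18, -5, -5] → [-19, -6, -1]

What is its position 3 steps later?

The moves between consecutive positions are [+2, -3, -4], [-1, -1, +4], [-5, +3, -3], [+2, -3, -4], [-1, -1, +4], [-5, +3, -3], [+2, -3, -4], [-1, -1, +4]; they repeat the 3-cycle [[+2, -3, -4], [-1, -1, +4], [-5, +3, -3]].
step 9: apply [-5, +3, -3] → [-24, -3, -4]
step 10: apply [+2, -3, -4] → [-22, -6, -8]
step 11: apply [-1, -1, +4] → [-23, -7, -4]

[-23, -7, -4]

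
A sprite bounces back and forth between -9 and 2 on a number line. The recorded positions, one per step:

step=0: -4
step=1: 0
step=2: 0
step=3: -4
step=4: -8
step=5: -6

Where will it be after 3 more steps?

-2

The value travels 4 per step and bounces off the walls at -9 and 2.
  step 6: -6 → -2
  step 7: -2 → 2
  step 8: 2 → -2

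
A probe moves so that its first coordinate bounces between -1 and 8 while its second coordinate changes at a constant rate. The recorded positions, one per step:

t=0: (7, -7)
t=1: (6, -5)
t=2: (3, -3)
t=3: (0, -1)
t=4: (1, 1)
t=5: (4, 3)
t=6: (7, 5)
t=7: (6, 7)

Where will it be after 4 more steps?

(4, 15)

The first coordinate reflects between -1 and 8, moving 3 per step.
  step 8: 6 → 3
  step 9: 3 → 0
  step 10: 0 → 1
  step 11: 1 → 4
The second coordinate changes by +2 each step: at step 11 it is 15.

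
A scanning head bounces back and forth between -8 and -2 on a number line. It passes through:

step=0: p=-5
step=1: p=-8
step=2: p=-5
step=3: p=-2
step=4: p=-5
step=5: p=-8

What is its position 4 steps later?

p=-8

The value reflects between -8 and -2, moving 3 per step.
  step 6: -8 → -5
  step 7: -5 → -2
  step 8: -2 → -5
  step 9: -5 → -8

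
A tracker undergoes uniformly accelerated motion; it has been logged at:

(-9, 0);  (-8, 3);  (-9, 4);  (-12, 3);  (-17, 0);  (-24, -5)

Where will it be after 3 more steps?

First differences are (+1, +3), (-1, +1), (-3, -1), (-5, -3), (-7, -5); their common second difference is (-2, -2) (constant acceleration).
step 6: (-24, -5) + (-9, -7) → (-33, -12)
step 7: (-33, -12) + (-11, -9) → (-44, -21)
step 8: (-44, -21) + (-13, -11) → (-57, -32)

(-57, -32)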